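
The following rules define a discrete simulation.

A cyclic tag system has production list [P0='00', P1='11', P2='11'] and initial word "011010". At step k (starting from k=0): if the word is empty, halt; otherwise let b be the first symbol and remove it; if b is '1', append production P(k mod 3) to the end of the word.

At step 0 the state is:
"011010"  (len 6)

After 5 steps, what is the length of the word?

0) "011010"  (len 6)
1) "11010"  (len 5)
2) "101011"  (len 6)
3) "0101111"  (len 7)
4) "101111"  (len 6)
5) "0111111"  (len 7)

7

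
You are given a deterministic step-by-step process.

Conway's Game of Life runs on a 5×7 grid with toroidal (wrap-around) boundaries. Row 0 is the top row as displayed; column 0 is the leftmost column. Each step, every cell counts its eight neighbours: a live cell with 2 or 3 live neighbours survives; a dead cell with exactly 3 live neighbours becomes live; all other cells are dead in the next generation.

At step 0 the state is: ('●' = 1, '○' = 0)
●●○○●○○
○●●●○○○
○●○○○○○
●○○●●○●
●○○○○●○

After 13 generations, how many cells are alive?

step 0: ●●○○●○○
○●●●○○○
○●○○○○○
●○○●●○●
●○○○○●○
step 1: ●○○●●○●
○○○●○○○
○●○○●○○
●●○○●●●
○○○●○●○
step 2: ○○●●○●●
●○●●○●○
○●●●●○●
●●●●○○●
○●●●○○○
step 3: ●○○○○●●
●○○○○○○
○○○○○○○
○○○○○●●
○○○○○●○
step 4: ●○○○○●○
●○○○○○○
○○○○○○●
○○○○○●●
●○○○●○○
step 5: ●●○○○○○
●○○○○○○
●○○○○●●
●○○○○●●
●○○○●○○
step 6: ●●○○○○●
○○○○○○○
○●○○○●○
○●○○●○○
○○○○○●○
step 7: ●○○○○○●
○●○○○○●
○○○○○○○
○○○○●●○
○●○○○●●
step 8: ○●○○○○○
○○○○○○●
○○○○○●○
○○○○●●●
○○○○●○○
step 9: ○○○○○○○
○○○○○○○
○○○○●○○
○○○○●○●
○○○○●○○
step 10: ○○○○○○○
○○○○○○○
○○○○○●○
○○○●●○○
○○○○○●○
step 11: ○○○○○○○
○○○○○○○
○○○○●○○
○○○○●●○
○○○○●○○
step 12: ○○○○○○○
○○○○○○○
○○○○●●○
○○○●●●○
○○○○●●○
step 13: ○○○○○○○
○○○○○○○
○○○●○●○
○○○●○○●
○○○●○●○

6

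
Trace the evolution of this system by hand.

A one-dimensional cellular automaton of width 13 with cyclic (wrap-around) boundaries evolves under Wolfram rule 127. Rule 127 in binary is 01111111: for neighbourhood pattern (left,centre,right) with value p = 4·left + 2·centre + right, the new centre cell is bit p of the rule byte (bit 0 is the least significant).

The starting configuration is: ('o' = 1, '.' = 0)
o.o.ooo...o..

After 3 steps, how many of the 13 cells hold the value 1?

0) o.o.ooo...o..
1) ooooo.ooooooo
2) ....ooo......
3) ooooo.ooooooo

12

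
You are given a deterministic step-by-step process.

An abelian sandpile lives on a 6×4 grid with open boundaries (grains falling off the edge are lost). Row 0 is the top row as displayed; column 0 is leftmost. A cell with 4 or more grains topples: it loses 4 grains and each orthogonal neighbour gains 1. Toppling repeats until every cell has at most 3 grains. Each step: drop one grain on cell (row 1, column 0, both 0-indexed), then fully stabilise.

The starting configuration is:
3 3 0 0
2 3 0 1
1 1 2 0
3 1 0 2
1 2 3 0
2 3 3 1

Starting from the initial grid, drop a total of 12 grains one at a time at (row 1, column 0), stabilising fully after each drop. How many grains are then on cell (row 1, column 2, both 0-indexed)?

0) 3 3 0 0
2 3 0 1
1 1 2 0
3 1 0 2
1 2 3 0
2 3 3 1
1) 3 3 0 0
3 3 0 1
1 1 2 0
3 1 0 2
1 2 3 0
2 3 3 1
2) 1 1 1 0
2 1 1 1
2 2 2 0
3 1 0 2
1 2 3 0
2 3 3 1
3) 1 1 1 0
3 1 1 1
2 2 2 0
3 1 0 2
1 2 3 0
2 3 3 1
4) 2 1 1 0
0 2 1 1
3 2 2 0
3 1 0 2
1 2 3 0
2 3 3 1
5) 2 1 1 0
1 2 1 1
3 2 2 0
3 1 0 2
1 2 3 0
2 3 3 1
6) 2 1 1 0
2 2 1 1
3 2 2 0
3 1 0 2
1 2 3 0
2 3 3 1
7) 2 1 1 0
3 2 1 1
3 2 2 0
3 1 0 2
1 2 3 0
2 3 3 1
8) 3 1 1 0
1 3 1 1
1 3 2 0
0 2 0 2
2 2 3 0
2 3 3 1
9) 3 1 1 0
2 3 1 1
1 3 2 0
0 2 0 2
2 2 3 0
2 3 3 1
10) 3 1 1 0
3 3 1 1
1 3 2 0
0 2 0 2
2 2 3 0
2 3 3 1
11) 0 3 1 0
2 1 2 1
3 0 3 0
0 3 0 2
2 2 3 0
2 3 3 1
12) 0 3 1 0
3 1 2 1
3 0 3 0
0 3 0 2
2 2 3 0
2 3 3 1

2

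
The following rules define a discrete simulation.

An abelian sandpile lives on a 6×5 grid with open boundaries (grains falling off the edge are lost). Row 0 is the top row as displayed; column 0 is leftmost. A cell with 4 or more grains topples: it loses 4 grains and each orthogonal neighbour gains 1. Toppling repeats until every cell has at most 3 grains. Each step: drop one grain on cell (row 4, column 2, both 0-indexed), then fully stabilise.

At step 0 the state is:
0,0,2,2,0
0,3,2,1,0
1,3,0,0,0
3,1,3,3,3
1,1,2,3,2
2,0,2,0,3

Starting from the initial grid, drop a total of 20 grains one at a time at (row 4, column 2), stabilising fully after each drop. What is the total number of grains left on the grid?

50

gen 0: 0,0,2,2,0
0,3,2,1,0
1,3,0,0,0
3,1,3,3,3
1,1,2,3,2
2,0,2,0,3
gen 1: 0,0,2,2,0
0,3,2,1,0
1,3,0,0,0
3,1,3,3,3
1,1,3,3,2
2,0,2,0,3
gen 2: 0,0,2,2,0
0,3,2,1,0
1,3,1,1,1
3,2,1,2,1
1,2,2,2,1
2,0,3,2,0
gen 3: 0,0,2,2,0
0,3,2,1,0
1,3,1,1,1
3,2,1,2,1
1,2,3,2,1
2,0,3,2,0
gen 4: 0,0,2,2,0
0,3,2,1,0
1,3,1,1,1
3,2,2,2,1
1,3,1,3,1
2,1,0,3,0
gen 5: 0,0,2,2,0
0,3,2,1,0
1,3,1,1,1
3,2,2,2,1
1,3,2,3,1
2,1,0,3,0
gen 6: 0,0,2,2,0
0,3,2,1,0
1,3,1,1,1
3,2,2,2,1
1,3,3,3,1
2,1,0,3,0
gen 7: 0,0,2,2,0
0,3,2,1,0
1,3,1,1,1
3,3,3,3,1
2,0,2,1,2
2,2,2,0,1
gen 8: 0,0,2,2,0
0,3,2,1,0
1,3,1,1,1
3,3,3,3,1
2,0,3,1,2
2,2,2,0,1
gen 9: 0,1,2,2,0
1,0,3,1,0
3,1,3,2,1
0,2,2,0,2
3,2,1,3,2
2,2,3,0,1
gen 10: 0,1,2,2,0
1,0,3,1,0
3,1,3,2,1
0,2,2,0,2
3,2,2,3,2
2,2,3,0,1
gen 11: 0,1,2,2,0
1,0,3,1,0
3,1,3,2,1
0,2,2,0,2
3,2,3,3,2
2,2,3,0,1
gen 12: 0,1,2,2,0
1,0,3,1,0
3,1,3,2,1
0,2,3,1,2
3,3,2,0,3
2,3,0,2,1
gen 13: 0,1,2,2,0
1,0,3,1,0
3,1,3,2,1
0,2,3,1,2
3,3,3,0,3
2,3,0,2,1
gen 14: 0,1,3,2,0
1,1,0,2,0
3,3,1,3,1
2,0,2,2,2
1,3,2,1,3
0,1,2,2,1
gen 15: 0,1,3,2,0
1,1,0,2,0
3,3,1,3,1
2,0,2,2,2
1,3,3,1,3
0,1,2,2,1
gen 16: 0,1,3,2,0
1,1,0,2,0
3,3,1,3,1
2,1,3,2,2
2,0,1,2,3
0,2,3,2,1
gen 17: 0,1,3,2,0
1,1,0,2,0
3,3,1,3,1
2,1,3,2,2
2,0,2,2,3
0,2,3,2,1
gen 18: 0,1,3,2,0
1,1,0,2,0
3,3,1,3,1
2,1,3,2,2
2,0,3,2,3
0,2,3,2,1
gen 19: 0,1,3,2,0
1,1,0,2,0
3,3,2,3,1
2,2,0,3,2
2,1,2,3,3
0,3,0,3,1
gen 20: 0,1,3,2,0
1,1,0,2,0
3,3,2,3,1
2,2,0,3,2
2,1,3,3,3
0,3,0,3,1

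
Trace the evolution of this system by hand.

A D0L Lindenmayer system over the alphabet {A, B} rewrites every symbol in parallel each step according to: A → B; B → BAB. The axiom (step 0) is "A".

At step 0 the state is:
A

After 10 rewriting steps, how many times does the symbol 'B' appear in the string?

[0] A
[1] B
[2] BAB
[3] BABBBAB
[4] BABBBABBABBABBBAB
[5] BABBBABBABBABBBABBABBBABBABBBABBABBABBBAB
[6] BABBBABBABBABBBABBABBBABBABBBABBABBABBBABBABBBABBABBABBBABBABBBABBABBABBBABBABBBABBABBBABBABBABBBAB
[7] BABBBABBABBABBBABBABBBABBABBBABBABBABBBABBABBBABBABBABBBAB…BABBBABBABBABBBABBABBBABBABBABBBABBABBBABBABBBABBABBABBBAB  (len 239)
[8] BABBBABBABBABBBABBABBBABBABBBABBABBABBBABBABBBABBABBABBBAB…BABBBABBABBABBBABBABBBABBABBABBBABBABBBABBABBBABBABBABBBAB  (len 577)
[9] BABBBABBABBABBBABBABBBABBABBBABBABBABBBABBABBBABBABBABBBAB…BABBBABBABBABBBABBABBBABBABBABBBABBABBBABBABBBABBABBABBBAB  (len 1393)
[10] BABBBABBABBABBBABBABBBABBABBBABBABBABBBABBABBBABBABBABBBAB…BABBBABBABBABBBABBABBBABBABBABBBABBABBBABBABBBABBABBABBBAB  (len 3363)

2378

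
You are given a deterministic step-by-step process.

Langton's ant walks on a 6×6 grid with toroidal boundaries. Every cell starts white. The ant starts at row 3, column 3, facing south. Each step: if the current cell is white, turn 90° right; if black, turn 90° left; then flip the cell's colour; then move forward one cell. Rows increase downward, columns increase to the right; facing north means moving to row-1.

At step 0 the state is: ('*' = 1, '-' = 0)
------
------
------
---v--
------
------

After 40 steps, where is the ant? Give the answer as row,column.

[0] ------
------
------
---v--
------
------
[1] ------
------
------
--<*--
------
------
[2] ------
------
--^---
--**--
------
------
[3] ------
------
--*>--
--**--
------
------
[4] ------
------
--**--
--*v--
------
------
[5] ------
------
--**--
--*->-
------
------
[6] ------
------
--**--
--*-*-
----v-
------
[7] ------
------
--**--
--*-*-
---<*-
------
[8] ------
------
--**--
--*^*-
---**-
------
[9] ------
------
--**--
--**>-
---**-
------
[10] ------
------
--**^-
--**--
---**-
------
[11] ------
------
--***>
--**--
---**-
------
[12] ------
------
--****
--**-v
---**-
------
[13] ------
------
--****
--**<*
---**-
------
[14] ------
------
--**^*
--****
---**-
------
[15] ------
------
--*<-*
--****
---**-
------
[16] ------
------
--*--*
--*v**
---**-
------
[17] ------
------
--*--*
--*->*
---**-
------
[18] ------
------
--*-^*
--*--*
---**-
------
[19] ------
------
--*-*>
--*--*
---**-
------
[20] ------
-----^
--*-*-
--*--*
---**-
------
[21] ------
>----*
--*-*-
--*--*
---**-
------
[22] ------
*----*
v-*-*-
--*--*
---**-
------
[23] ------
*----*
*-*-*<
--*--*
---**-
------
[24] ------
*----^
*-*-**
--*--*
---**-
------
[25] ------
*---<-
*-*-**
--*--*
---**-
------
[26] ----^-
*---*-
*-*-**
--*--*
---**-
------
[27] ----*>
*---*-
*-*-**
--*--*
---**-
------
[28] ----**
*---*v
*-*-**
--*--*
---**-
------
[29] ----**
*---<*
*-*-**
--*--*
---**-
------
[30] ----**
*----*
*-*-v*
--*--*
---**-
------
[31] ----**
*----*
*-*-->
--*--*
---**-
------
[32] ----**
*----^
*-*---
--*--*
---**-
------
[33] ----**
*---<-
*-*---
--*--*
---**-
------
[34] ----^*
*---*-
*-*---
--*--*
---**-
------
[35] ---<-*
*---*-
*-*---
--*--*
---**-
------
[36] ---*-*
*---*-
*-*---
--*--*
---**-
---^--
[37] ---*-*
*---*-
*-*---
--*--*
---**-
---*>-
[38] ---*v*
*---*-
*-*---
--*--*
---**-
---**-
[39] ---<**
*---*-
*-*---
--*--*
---**-
---**-
[40] ----**
*--v*-
*-*---
--*--*
---**-
---**-

1,3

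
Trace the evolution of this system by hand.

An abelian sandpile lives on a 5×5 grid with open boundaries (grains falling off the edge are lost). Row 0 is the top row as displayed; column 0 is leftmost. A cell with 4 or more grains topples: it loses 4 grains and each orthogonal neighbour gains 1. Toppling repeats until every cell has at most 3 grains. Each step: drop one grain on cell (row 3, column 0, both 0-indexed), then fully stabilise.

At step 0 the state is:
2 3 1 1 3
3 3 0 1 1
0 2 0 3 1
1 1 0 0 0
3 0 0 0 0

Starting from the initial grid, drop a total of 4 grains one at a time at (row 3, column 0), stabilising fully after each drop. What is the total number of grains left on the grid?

30

t=0: 2 3 1 1 3
3 3 0 1 1
0 2 0 3 1
1 1 0 0 0
3 0 0 0 0
t=1: 2 3 1 1 3
3 3 0 1 1
0 2 0 3 1
2 1 0 0 0
3 0 0 0 0
t=2: 2 3 1 1 3
3 3 0 1 1
0 2 0 3 1
3 1 0 0 0
3 0 0 0 0
t=3: 2 3 1 1 3
3 3 0 1 1
1 2 0 3 1
1 2 0 0 0
0 1 0 0 0
t=4: 2 3 1 1 3
3 3 0 1 1
1 2 0 3 1
2 2 0 0 0
0 1 0 0 0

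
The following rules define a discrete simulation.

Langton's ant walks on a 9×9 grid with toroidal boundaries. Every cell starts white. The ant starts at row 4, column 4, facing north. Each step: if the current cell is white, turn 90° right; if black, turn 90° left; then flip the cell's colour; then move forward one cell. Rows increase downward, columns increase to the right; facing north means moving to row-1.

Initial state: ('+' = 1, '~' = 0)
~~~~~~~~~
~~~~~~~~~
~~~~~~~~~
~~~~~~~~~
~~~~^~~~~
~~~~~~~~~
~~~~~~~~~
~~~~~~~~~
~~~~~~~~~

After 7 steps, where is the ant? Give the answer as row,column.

3,4

[0] ~~~~~~~~~
~~~~~~~~~
~~~~~~~~~
~~~~~~~~~
~~~~^~~~~
~~~~~~~~~
~~~~~~~~~
~~~~~~~~~
~~~~~~~~~
[1] ~~~~~~~~~
~~~~~~~~~
~~~~~~~~~
~~~~~~~~~
~~~~+>~~~
~~~~~~~~~
~~~~~~~~~
~~~~~~~~~
~~~~~~~~~
[2] ~~~~~~~~~
~~~~~~~~~
~~~~~~~~~
~~~~~~~~~
~~~~++~~~
~~~~~v~~~
~~~~~~~~~
~~~~~~~~~
~~~~~~~~~
[3] ~~~~~~~~~
~~~~~~~~~
~~~~~~~~~
~~~~~~~~~
~~~~++~~~
~~~~<+~~~
~~~~~~~~~
~~~~~~~~~
~~~~~~~~~
[4] ~~~~~~~~~
~~~~~~~~~
~~~~~~~~~
~~~~~~~~~
~~~~^+~~~
~~~~++~~~
~~~~~~~~~
~~~~~~~~~
~~~~~~~~~
[5] ~~~~~~~~~
~~~~~~~~~
~~~~~~~~~
~~~~~~~~~
~~~<~+~~~
~~~~++~~~
~~~~~~~~~
~~~~~~~~~
~~~~~~~~~
[6] ~~~~~~~~~
~~~~~~~~~
~~~~~~~~~
~~~^~~~~~
~~~+~+~~~
~~~~++~~~
~~~~~~~~~
~~~~~~~~~
~~~~~~~~~
[7] ~~~~~~~~~
~~~~~~~~~
~~~~~~~~~
~~~+>~~~~
~~~+~+~~~
~~~~++~~~
~~~~~~~~~
~~~~~~~~~
~~~~~~~~~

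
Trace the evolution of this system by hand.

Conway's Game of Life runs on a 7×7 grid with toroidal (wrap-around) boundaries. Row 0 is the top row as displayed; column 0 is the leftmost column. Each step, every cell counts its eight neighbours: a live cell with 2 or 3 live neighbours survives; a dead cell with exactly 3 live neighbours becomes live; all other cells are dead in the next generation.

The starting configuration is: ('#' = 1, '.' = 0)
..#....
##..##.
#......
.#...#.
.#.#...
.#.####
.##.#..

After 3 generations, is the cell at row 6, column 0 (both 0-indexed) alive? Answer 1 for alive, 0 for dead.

1

0) ..#....
##..##.
#......
.#...#.
.#.#...
.#.####
.##.#..
1) #.#.##.
##....#
#...##.
###....
.#.#..#
.#...#.
##..#..
2) ..####.
...#...
..#..#.
..####.
......#
.#..###
#.###..
3) .#...#.
.....#.
..#..#.
..#####
#.#...#
.##.#.#
#......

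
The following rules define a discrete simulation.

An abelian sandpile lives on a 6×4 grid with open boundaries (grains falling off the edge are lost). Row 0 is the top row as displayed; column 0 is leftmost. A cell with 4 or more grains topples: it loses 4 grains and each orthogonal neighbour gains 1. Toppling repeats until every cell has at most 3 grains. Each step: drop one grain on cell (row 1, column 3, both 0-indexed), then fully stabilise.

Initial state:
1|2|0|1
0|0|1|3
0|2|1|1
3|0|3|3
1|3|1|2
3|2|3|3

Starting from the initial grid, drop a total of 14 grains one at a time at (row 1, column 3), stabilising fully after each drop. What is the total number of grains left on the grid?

43

step 0: 1|2|0|1
0|0|1|3
0|2|1|1
3|0|3|3
1|3|1|2
3|2|3|3
step 1: 1|2|0|2
0|0|2|0
0|2|1|2
3|0|3|3
1|3|1|2
3|2|3|3
step 2: 1|2|0|2
0|0|2|1
0|2|1|2
3|0|3|3
1|3|1|2
3|2|3|3
step 3: 1|2|0|2
0|0|2|2
0|2|1|2
3|0|3|3
1|3|1|2
3|2|3|3
step 4: 1|2|0|2
0|0|2|3
0|2|1|2
3|0|3|3
1|3|1|2
3|2|3|3
step 5: 1|2|0|3
0|0|3|0
0|2|1|3
3|0|3|3
1|3|1|2
3|2|3|3
step 6: 1|2|0|3
0|0|3|1
0|2|1|3
3|0|3|3
1|3|1|2
3|2|3|3
step 7: 1|2|0|3
0|0|3|2
0|2|1|3
3|0|3|3
1|3|1|2
3|2|3|3
step 8: 1|2|0|3
0|0|3|3
0|2|1|3
3|0|3|3
1|3|1|2
3|2|3|3
step 9: 1|2|2|0
0|1|1|3
0|3|0|2
3|1|1|1
1|3|2|3
3|2|3|3
step 10: 1|2|2|1
0|1|2|0
0|3|0|3
3|1|1|1
1|3|2|3
3|2|3|3
step 11: 1|2|2|1
0|1|2|1
0|3|0|3
3|1|1|1
1|3|2|3
3|2|3|3
step 12: 1|2|2|1
0|1|2|2
0|3|0|3
3|1|1|1
1|3|2|3
3|2|3|3
step 13: 1|2|2|1
0|1|2|3
0|3|0|3
3|1|1|1
1|3|2|3
3|2|3|3
step 14: 1|2|2|2
0|1|3|1
0|3|1|0
3|1|1|2
1|3|2|3
3|2|3|3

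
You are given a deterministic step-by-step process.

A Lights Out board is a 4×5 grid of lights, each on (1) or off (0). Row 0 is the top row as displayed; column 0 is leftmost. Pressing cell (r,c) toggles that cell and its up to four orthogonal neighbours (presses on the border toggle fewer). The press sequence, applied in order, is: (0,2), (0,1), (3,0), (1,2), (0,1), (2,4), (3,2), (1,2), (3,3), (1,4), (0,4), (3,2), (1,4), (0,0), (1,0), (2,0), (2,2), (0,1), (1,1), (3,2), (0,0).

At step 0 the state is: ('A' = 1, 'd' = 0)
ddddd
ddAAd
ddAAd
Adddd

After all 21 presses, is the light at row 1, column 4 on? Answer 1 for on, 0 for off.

0) ddddd
ddAAd
ddAAd
Adddd
1) dAAAd
dddAd
ddAAd
Adddd
2) AddAd
dAdAd
ddAAd
Adddd
3) AddAd
dAdAd
AdAAd
dAddd
4) AdAAd
ddAdd
AddAd
dAddd
5) dAdAd
dAAdd
AddAd
dAddd
6) dAdAd
dAAdA
AdddA
dAddA
7) dAdAd
dAAdA
AdAdA
ddAAA
8) dAAAd
dddAA
AdddA
ddAAA
9) dAAAd
dddAA
AddAA
ddddd
10) dAAAA
ddddd
AddAd
ddddd
11) dAAdd
ddddA
AddAd
ddddd
12) dAAdd
ddddA
AdAAd
dAAAd
13) dAAdA
dddAd
AdAAA
dAAAd
14) AdAdA
AddAd
AdAAA
dAAAd
15) ddAdA
dAdAd
ddAAA
dAAAd
16) ddAdA
AAdAd
AAAAA
AAAAd
17) ddAdA
AAAAd
AdddA
AAdAd
18) AAddA
AdAAd
AdddA
AAdAd
19) AdddA
dAdAd
AAddA
AAdAd
20) AdddA
dAdAd
AAAdA
AdAdd
21) dAddA
AAdAd
AAAdA
AdAdd

0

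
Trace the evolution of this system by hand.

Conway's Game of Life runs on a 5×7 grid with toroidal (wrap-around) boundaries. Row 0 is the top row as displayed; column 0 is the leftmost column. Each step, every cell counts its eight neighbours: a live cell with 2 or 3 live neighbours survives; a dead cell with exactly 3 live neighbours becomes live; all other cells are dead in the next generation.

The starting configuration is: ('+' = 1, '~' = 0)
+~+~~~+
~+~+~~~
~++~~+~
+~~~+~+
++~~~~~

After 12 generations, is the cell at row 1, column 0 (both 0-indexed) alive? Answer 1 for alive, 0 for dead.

step 0: +~+~~~+
~+~+~~~
~++~~+~
+~~~+~+
++~~~~~
step 1: ~~+~~~+
~~~+~~+
~++++++
~~+~~++
~~~~~+~
step 2: ~~~~~++
~+~~~~+
~+~~~~~
+++~~~~
~~~~~+~
step 3: +~~~~++
~~~~~++
~~~~~~~
+++~~~~
++~~~+~
step 4: ~+~~+~~
+~~~~+~
++~~~~+
+~+~~~+
~~+~~+~
step 5: ~+~~+++
~~~~~+~
~~~~~+~
~~+~~+~
+~++~++
step 6: ~+++~~~
~~~~~~~
~~~~+++
~+++~+~
+~++~~~
step 7: ~+~+~~~
~~++++~
~~+++++
++~~~+~
+~~~~~~
step 8: ~+~+~~~
~+~~~~+
+~~~~~~
++++~+~
+~+~~~+
step 9: ~+~~~~+
~++~~~~
~~~~~~~
~~++~~~
~~~~+~+
step 10: ~++~~+~
+++~~~~
~+~+~~~
~~~+~~~
+~++~+~
step 11: ~~~~+~~
+~~+~~~
++~+~~~
~+~+~~~
~~~+~~+
step 12: ~~~++~~
+++++~~
++~++~~
~+~++~~
~~+++~~

1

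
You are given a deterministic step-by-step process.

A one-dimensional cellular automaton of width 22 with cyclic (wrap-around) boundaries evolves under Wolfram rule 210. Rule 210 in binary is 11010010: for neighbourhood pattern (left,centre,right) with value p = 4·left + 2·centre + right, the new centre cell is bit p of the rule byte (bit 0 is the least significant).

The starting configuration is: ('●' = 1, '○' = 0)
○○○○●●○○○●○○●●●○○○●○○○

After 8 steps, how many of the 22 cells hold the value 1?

7

step 0: ○○○○●●○○○●○○●●●○○○●○○○
step 1: ○○○●○●●○●○●●○●●●○●○●○○
step 2: ○○●○○○●○○○○●○○●●○○○○●○
step 3: ○●○●○●○●○○●○●●○●●○○●○●
step 4: ○○○○○○○○●●○○○●○○●●●○○○
step 5: ○○○○○○○●○●●○●○●●○●●●○○
step 6: ○○○○○○●○○○●○○○○●○○●●●○
step 7: ○○○○○●○●○●○●○○●○●●○●●●
step 8: ●○○○●○○○○○○○●●○○○●○○●●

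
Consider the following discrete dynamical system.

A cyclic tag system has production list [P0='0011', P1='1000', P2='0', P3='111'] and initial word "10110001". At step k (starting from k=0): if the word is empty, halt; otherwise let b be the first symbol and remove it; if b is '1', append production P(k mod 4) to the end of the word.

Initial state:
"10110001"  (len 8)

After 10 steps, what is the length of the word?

9

gen 0: "10110001"  (len 8)
gen 1: "01100010011"  (len 11)
gen 2: "1100010011"  (len 10)
gen 3: "1000100110"  (len 10)
gen 4: "000100110111"  (len 12)
gen 5: "00100110111"  (len 11)
gen 6: "0100110111"  (len 10)
gen 7: "100110111"  (len 9)
gen 8: "00110111111"  (len 11)
gen 9: "0110111111"  (len 10)
gen 10: "110111111"  (len 9)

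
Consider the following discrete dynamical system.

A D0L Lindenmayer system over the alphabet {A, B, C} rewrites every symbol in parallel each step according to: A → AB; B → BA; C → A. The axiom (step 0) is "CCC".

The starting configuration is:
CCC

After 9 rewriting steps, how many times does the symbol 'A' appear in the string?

384

k=0  CCC
k=1  AAA
k=2  ABABAB
k=3  ABBAABBAABBA
k=4  ABBABAABABBABAABABBABAAB
k=5  ABBABAABBAABABBAABBABAABBAABABBAABBABAABBAABABBA
k=6  ABBABAABBAABABBABAABABBAABBABAABABBABAABBAABABBABAABABBAABBABAABABBABAABBAABABBABAABABBAABBABAAB
k=7  ABBABAABBAABABBABAABABBAABBABAABBAABABBAABBABAABABBABAABBA…ABBAABABBABAABABBAABBABAABBAABABBAABBABAABABBABAABBAABABBA  (len 192)
k=8  ABBABAABBAABABBABAABABBAABBABAABBAABABBAABBABAABABBABAABBA…BAABBABAABABBABAABBAABABBAABBABAABBAABABBABAABABBAABBABAAB  (len 384)
k=9  ABBABAABBAABABBABAABABBAABBABAABBAABABBAABBABAABABBABAABBA…ABBAABABBABAABABBAABBABAABBAABABBAABBABAABABBABAABBAABABBA  (len 768)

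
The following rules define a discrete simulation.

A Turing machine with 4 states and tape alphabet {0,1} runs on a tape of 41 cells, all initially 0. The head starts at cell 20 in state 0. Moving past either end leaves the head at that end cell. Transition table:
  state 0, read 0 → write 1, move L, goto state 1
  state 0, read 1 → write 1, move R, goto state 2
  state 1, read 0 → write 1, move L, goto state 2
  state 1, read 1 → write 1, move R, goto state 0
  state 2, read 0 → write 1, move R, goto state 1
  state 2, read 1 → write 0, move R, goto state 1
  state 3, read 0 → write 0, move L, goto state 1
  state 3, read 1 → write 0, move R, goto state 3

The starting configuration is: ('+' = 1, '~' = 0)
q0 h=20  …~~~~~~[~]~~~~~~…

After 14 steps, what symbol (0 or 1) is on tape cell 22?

1

gen 0: q0 h=20  …~~~~~~[~]~~~~~~…
gen 1: q1 h=19  …~~~~~~[~]+~~~~~…
gen 2: q2 h=18  …~~~~~~[~]++~~~~…
gen 3: q1 h=19  …~~~~~+[+]+~~~~~…
gen 4: q0 h=20  …~~~~++[+]~~~~~~…
gen 5: q2 h=21  …~~~+++[~]~~~~~~…
gen 6: q1 h=22  …~~++++[~]~~~~~~…
gen 7: q2 h=21  …~~~+++[+]+~~~~~…
gen 8: q1 h=22  …~~+++~[+]~~~~~~…
gen 9: q0 h=23  …~+++~+[~]~~~~~~…
gen 10: q1 h=22  …~~+++~[+]+~~~~~…
gen 11: q0 h=23  …~+++~+[+]~~~~~~…
gen 12: q2 h=24  …+++~++[~]~~~~~~…
gen 13: q1 h=25  …++~+++[~]~~~~~~…
gen 14: q2 h=24  …+++~++[+]+~~~~~…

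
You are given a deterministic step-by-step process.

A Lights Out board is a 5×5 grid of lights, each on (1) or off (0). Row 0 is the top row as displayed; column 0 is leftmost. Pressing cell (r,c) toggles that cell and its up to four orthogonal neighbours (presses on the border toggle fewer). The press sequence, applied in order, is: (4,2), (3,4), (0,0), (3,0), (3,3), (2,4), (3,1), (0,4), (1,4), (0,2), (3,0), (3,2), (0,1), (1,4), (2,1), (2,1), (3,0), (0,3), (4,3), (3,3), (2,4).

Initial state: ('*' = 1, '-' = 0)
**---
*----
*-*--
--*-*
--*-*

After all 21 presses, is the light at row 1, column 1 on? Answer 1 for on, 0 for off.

k=0  **---
*----
*-*--
--*-*
--*-*
k=1  **---
*----
*-*--
----*
-*-**
k=2  **---
*----
*-*-*
---*-
-*-*-
k=3  -----
-----
*-*-*
---*-
-*-*-
k=4  -----
-----
--*-*
**-*-
**-*-
k=5  -----
-----
--***
***-*
**---
k=6  -----
----*
--*--
***--
**---
k=7  -----
----*
-**--
-----
*----
k=8  ---**
-----
-**--
-----
*----
k=9  ---*-
---**
-**-*
-----
*----
k=10  -**--
--***
-**-*
-----
*----
k=11  -**--
--***
***-*
**---
-----
k=12  -**--
--***
**--*
*-**-
--*--
k=13  *----
-****
**--*
*-**-
--*--
k=14  *---*
-**--
**---
*-**-
--*--
k=15  *---*
--*--
--*--
****-
--*--
k=16  *---*
-**--
**---
*-**-
--*--
k=17  *---*
-**--
-*---
-***-
*-*--
k=18  *-**-
-***-
-*---
-***-
*-*--
k=19  *-**-
-***-
-*---
-**--
*--**
k=20  *-**-
-***-
-*-*-
-*-**
*---*
k=21  *-**-
-****
-*--*
-*-*-
*---*

1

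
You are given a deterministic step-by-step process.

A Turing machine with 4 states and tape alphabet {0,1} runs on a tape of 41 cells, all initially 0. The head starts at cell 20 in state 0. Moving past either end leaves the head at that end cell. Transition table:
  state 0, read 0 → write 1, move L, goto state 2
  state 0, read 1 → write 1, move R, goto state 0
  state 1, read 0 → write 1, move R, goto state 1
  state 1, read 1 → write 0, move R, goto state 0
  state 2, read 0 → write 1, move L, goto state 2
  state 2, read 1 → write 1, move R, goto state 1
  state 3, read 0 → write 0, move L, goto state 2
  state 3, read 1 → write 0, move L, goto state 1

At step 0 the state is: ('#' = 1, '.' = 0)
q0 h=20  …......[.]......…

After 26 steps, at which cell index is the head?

step 0: q0 h=20  …......[.]......…
step 1: q2 h=19  …......[.]#.....…
step 2: q2 h=18  …......[.]##....…
step 3: q2 h=17  …......[.]###...…
step 4: q2 h=16  …......[.]####..…
step 5: q2 h=15  …......[.]#####.…
step 6: q2 h=14  …......[.]######…
step 7: q2 h=13  …......[.]######…
step 8: q2 h=12  …......[.]######…
step 9: q2 h=11  …......[.]######…
step 10: q2 h=10  …......[.]######…
step 11: q2 h= 9  …......[.]######…
step 12: q2 h= 8  …......[.]######…
step 13: q2 h= 7  …......[.]######…
step 14: q2 h= 6  |......[.]######…
step 15: q2 h= 5  |.....[.]######…
step 16: q2 h= 4  |....[.]######…
step 17: q2 h= 3  |...[.]######…
step 18: q2 h= 2  |..[.]######…
step 19: q2 h= 1  |.[.]######…
step 20: q2 h= 0  |[.]######…
step 21: q2 h= 0  |[#]######…
step 22: q1 h= 1  |#[#]######…
step 23: q0 h= 2  |#.[#]######…
step 24: q0 h= 3  |#.#[#]######…
step 25: q0 h= 4  |#.##[#]######…
step 26: q0 h= 5  |#.###[#]######…

5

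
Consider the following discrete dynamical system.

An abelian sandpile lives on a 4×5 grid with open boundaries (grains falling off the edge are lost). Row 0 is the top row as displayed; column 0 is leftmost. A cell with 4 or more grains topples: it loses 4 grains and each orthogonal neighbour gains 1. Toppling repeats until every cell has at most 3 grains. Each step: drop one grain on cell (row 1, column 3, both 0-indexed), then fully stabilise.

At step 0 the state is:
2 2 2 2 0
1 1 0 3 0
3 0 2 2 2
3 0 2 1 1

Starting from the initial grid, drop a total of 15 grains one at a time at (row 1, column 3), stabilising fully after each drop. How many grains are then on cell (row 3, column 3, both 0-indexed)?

3

0) 2 2 2 2 0
1 1 0 3 0
3 0 2 2 2
3 0 2 1 1
1) 2 2 2 3 0
1 1 1 0 1
3 0 2 3 2
3 0 2 1 1
2) 2 2 2 3 0
1 1 1 1 1
3 0 2 3 2
3 0 2 1 1
3) 2 2 2 3 0
1 1 1 2 1
3 0 2 3 2
3 0 2 1 1
4) 2 2 2 3 0
1 1 1 3 1
3 0 2 3 2
3 0 2 1 1
5) 2 2 3 0 1
1 1 2 2 2
3 0 3 0 3
3 0 2 2 1
6) 2 2 3 0 1
1 1 2 3 2
3 0 3 0 3
3 0 2 2 1
7) 2 2 3 1 1
1 1 3 0 3
3 0 3 1 3
3 0 2 2 1
8) 2 2 3 1 1
1 1 3 1 3
3 0 3 1 3
3 0 2 2 1
9) 2 2 3 1 1
1 1 3 2 3
3 0 3 1 3
3 0 2 2 1
10) 2 2 3 1 1
1 1 3 3 3
3 0 3 1 3
3 0 2 2 1
11) 2 3 0 3 2
1 2 2 3 1
3 1 1 0 1
3 0 3 3 2
12) 2 3 1 0 3
1 2 3 1 2
3 1 1 1 1
3 0 3 3 2
13) 2 3 1 0 3
1 2 3 2 2
3 1 1 1 1
3 0 3 3 2
14) 2 3 1 0 3
1 2 3 3 2
3 1 1 1 1
3 0 3 3 2
15) 2 3 2 1 3
1 3 0 1 3
3 1 2 2 1
3 0 3 3 2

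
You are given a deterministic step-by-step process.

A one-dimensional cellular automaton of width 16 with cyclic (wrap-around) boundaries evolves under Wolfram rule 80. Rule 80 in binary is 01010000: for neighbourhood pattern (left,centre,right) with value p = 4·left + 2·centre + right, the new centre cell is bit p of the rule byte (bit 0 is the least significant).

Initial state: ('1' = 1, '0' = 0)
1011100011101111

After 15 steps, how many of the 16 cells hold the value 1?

4

t=0: 1011100011101111
t=1: 1000110000100000
t=2: 0100011000010000
t=3: 0010001100001000
t=4: 0001000110000100
t=5: 0000100011000010
t=6: 0000010001100001
t=7: 1000001000110000
t=8: 0100000100011000
t=9: 0010000010001100
t=10: 0001000001000110
t=11: 0000100000100011
t=12: 1000010000010001
t=13: 1100001000001000
t=14: 0110000100000100
t=15: 0011000010000010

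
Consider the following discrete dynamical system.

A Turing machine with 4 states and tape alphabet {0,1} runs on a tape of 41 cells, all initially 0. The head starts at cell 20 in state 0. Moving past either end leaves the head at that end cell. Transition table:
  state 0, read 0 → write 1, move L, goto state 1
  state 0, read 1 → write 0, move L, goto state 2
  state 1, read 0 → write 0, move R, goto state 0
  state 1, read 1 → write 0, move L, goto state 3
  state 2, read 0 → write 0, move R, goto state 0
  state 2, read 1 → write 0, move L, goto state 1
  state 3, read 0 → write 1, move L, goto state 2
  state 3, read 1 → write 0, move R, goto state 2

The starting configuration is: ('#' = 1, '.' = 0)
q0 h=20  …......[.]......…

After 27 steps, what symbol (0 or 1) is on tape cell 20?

k=0  q0 h=20  …......[.]......…
k=1  q1 h=19  …......[.]#.....…
k=2  q0 h=20  …......[#]......…
k=3  q2 h=19  …......[.]......…
k=4  q0 h=20  …......[.]......…
k=5  q1 h=19  …......[.]#.....…
k=6  q0 h=20  …......[#]......…
k=7  q2 h=19  …......[.]......…
k=8  q0 h=20  …......[.]......…
k=9  q1 h=19  …......[.]#.....…
k=10  q0 h=20  …......[#]......…
k=11  q2 h=19  …......[.]......…
k=12  q0 h=20  …......[.]......…
k=13  q1 h=19  …......[.]#.....…
k=14  q0 h=20  …......[#]......…
k=15  q2 h=19  …......[.]......…
k=16  q0 h=20  …......[.]......…
k=17  q1 h=19  …......[.]#.....…
k=18  q0 h=20  …......[#]......…
k=19  q2 h=19  …......[.]......…
k=20  q0 h=20  …......[.]......…
k=21  q1 h=19  …......[.]#.....…
k=22  q0 h=20  …......[#]......…
k=23  q2 h=19  …......[.]......…
k=24  q0 h=20  …......[.]......…
k=25  q1 h=19  …......[.]#.....…
k=26  q0 h=20  …......[#]......…
k=27  q2 h=19  …......[.]......…

0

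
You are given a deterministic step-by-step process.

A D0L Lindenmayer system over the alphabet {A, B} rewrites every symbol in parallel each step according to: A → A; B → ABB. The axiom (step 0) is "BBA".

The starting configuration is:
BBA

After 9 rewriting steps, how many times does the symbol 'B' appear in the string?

1024

t=0: BBA
t=1: ABBABBA
t=2: AABBABBAABBABBA
t=3: AAABBABBAABBABBAAABBABBAABBABBA
t=4: AAAABBABBAABBABBAAABBABBAABBABBAAAABBABBAABBABBAAABBABBAABBABBA
t=5: AAAAABBABBAABBABBAAABBABBAABBABBAAAABBABBAABBABBAAABBABBAA…BABBAABBABBAAABBABBAABBABBAAAABBABBAABBABBAAABBABBAABBABBA  (len 127)
t=6: AAAAAABBABBAABBABBAAABBABBAABBABBAAAABBABBAABBABBAAABBABBA…BABBAABBABBAAABBABBAABBABBAAAABBABBAABBABBAAABBABBAABBABBA  (len 255)
t=7: AAAAAAABBABBAABBABBAAABBABBAABBABBAAAABBABBAABBABBAAABBABB…BABBAABBABBAAABBABBAABBABBAAAABBABBAABBABBAAABBABBAABBABBA  (len 511)
t=8: AAAAAAAABBABBAABBABBAAABBABBAABBABBAAAABBABBAABBABBAAABBAB…BABBAABBABBAAABBABBAABBABBAAAABBABBAABBABBAAABBABBAABBABBA  (len 1023)
t=9: AAAAAAAAABBABBAABBABBAAABBABBAABBABBAAAABBABBAABBABBAAABBA…BABBAABBABBAAABBABBAABBABBAAAABBABBAABBABBAAABBABBAABBABBA  (len 2047)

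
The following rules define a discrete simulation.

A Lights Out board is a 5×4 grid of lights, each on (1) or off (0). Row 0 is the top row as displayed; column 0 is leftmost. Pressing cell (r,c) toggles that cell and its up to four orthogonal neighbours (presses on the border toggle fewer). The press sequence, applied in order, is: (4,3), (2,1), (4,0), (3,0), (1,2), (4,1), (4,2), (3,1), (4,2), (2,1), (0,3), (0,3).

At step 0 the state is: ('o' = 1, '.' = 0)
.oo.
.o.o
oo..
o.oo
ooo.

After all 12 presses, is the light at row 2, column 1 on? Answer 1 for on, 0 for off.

gen 0: .oo.
.o.o
oo..
o.oo
ooo.
gen 1: .oo.
.o.o
oo..
o.o.
oo.o
gen 2: .oo.
...o
..o.
ooo.
oo.o
gen 3: .oo.
...o
..o.
.oo.
...o
gen 4: .oo.
...o
o.o.
o.o.
o..o
gen 5: .o..
.oo.
o...
o.o.
o..o
gen 6: .o..
.oo.
o...
ooo.
.ooo
gen 7: .o..
.oo.
o...
oo..
....
gen 8: .o..
.oo.
oo..
..o.
.o..
gen 9: .o..
.oo.
oo..
....
..oo
gen 10: .o..
..o.
..o.
.o..
..oo
gen 11: .ooo
..oo
..o.
.o..
..oo
gen 12: .o..
..o.
..o.
.o..
..oo

0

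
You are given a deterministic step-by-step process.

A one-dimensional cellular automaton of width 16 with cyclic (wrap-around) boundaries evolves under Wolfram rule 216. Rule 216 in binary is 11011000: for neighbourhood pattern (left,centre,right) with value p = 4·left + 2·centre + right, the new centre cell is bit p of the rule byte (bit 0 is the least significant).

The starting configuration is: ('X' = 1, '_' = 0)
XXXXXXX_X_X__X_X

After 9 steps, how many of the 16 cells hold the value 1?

15

step 0: XXXXXXX_X_X__X_X
step 1: XXXXXXX____X___X
step 2: XXXXXXXX____X__X
step 3: XXXXXXXXX____X_X
step 4: XXXXXXXXXX_____X
step 5: XXXXXXXXXXX____X
step 6: XXXXXXXXXXXX___X
step 7: XXXXXXXXXXXXX__X
step 8: XXXXXXXXXXXXXX_X
step 9: XXXXXXXXXXXXXX_X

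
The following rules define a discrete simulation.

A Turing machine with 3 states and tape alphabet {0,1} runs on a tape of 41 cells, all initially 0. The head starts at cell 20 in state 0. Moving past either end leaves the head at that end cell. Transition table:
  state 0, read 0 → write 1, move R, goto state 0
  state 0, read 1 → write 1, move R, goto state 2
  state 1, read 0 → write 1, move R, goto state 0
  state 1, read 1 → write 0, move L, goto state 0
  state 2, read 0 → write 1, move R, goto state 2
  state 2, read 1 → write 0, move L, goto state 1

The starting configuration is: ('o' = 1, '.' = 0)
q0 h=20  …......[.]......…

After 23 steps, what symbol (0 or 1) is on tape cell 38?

1

gen 0: q0 h=20  …......[.]......…
gen 1: q0 h=21  ….....o[.]......…
gen 2: q0 h=22  …....oo[.]......…
gen 3: q0 h=23  …...ooo[.]......…
gen 4: q0 h=24  …..oooo[.]......…
gen 5: q0 h=25  ….ooooo[.]......…
gen 6: q0 h=26  …oooooo[.]......…
gen 7: q0 h=27  …oooooo[.]......…
gen 8: q0 h=28  …oooooo[.]......…
gen 9: q0 h=29  …oooooo[.]......…
gen 10: q0 h=30  …oooooo[.]......…
gen 11: q0 h=31  …oooooo[.]......…
gen 12: q0 h=32  …oooooo[.]......…
gen 13: q0 h=33  …oooooo[.]......…
gen 14: q0 h=34  …oooooo[.]......|
gen 15: q0 h=35  …oooooo[.].....|
gen 16: q0 h=36  …oooooo[.]....|
gen 17: q0 h=37  …oooooo[.]...|
gen 18: q0 h=38  …oooooo[.]..|
gen 19: q0 h=39  …oooooo[.].|
gen 20: q0 h=40  …oooooo[.]|
gen 21: q0 h=40  …oooooo[o]|
gen 22: q2 h=40  …oooooo[o]|
gen 23: q1 h=39  …oooooo[o].|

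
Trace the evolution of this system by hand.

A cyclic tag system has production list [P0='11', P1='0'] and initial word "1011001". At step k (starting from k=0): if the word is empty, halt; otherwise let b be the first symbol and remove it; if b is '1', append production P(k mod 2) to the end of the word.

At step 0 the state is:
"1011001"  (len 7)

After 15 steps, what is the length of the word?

8

k=0  "1011001"  (len 7)
k=1  "01100111"  (len 8)
k=2  "1100111"  (len 7)
k=3  "10011111"  (len 8)
k=4  "00111110"  (len 8)
k=5  "0111110"  (len 7)
k=6  "111110"  (len 6)
k=7  "1111011"  (len 7)
k=8  "1110110"  (len 7)
k=9  "11011011"  (len 8)
k=10  "10110110"  (len 8)
k=11  "011011011"  (len 9)
k=12  "11011011"  (len 8)
k=13  "101101111"  (len 9)
k=14  "011011110"  (len 9)
k=15  "11011110"  (len 8)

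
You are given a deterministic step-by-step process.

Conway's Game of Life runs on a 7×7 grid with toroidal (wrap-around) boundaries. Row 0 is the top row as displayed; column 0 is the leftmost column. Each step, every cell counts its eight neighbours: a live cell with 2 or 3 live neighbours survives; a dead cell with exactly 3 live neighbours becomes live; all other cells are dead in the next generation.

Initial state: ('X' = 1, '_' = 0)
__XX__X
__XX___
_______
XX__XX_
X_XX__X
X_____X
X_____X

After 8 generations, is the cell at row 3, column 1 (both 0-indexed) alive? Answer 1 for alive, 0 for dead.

t=0: __XX__X
__XX___
_______
XX__XX_
X_XX__X
X_____X
X_____X
t=1: XXXX__X
__XX___
_XXXX__
XXXXXX_
__XXX__
_____X_
_X___X_
t=2: X__XX_X
_______
X____X_
X____X_
______X
__XX_X_
_X__XX_
t=3: X__XX_X
X___XX_
_______
X____X_
____XXX
__XX_XX
XX_____
t=4: ___XX__
X__XXX_
____XX_
____XX_
X__X___
_XXX___
_X_____
t=5: __XX_X_
______X
_______
___X_XX
_X_X___
XX_X___
_X__X__
t=6: __XXXX_
_______
_____XX
__X_X__
_X_X__X
XX_XX__
XX__X__
t=7: _XXXXX_
___X__X
_____X_
X_XXX_X
_X___X_
___XXXX
X_____X
t=8: _XXXXX_
___X__X
X_X__X_
XXXXX_X
_X_____
____X__
XX_____

1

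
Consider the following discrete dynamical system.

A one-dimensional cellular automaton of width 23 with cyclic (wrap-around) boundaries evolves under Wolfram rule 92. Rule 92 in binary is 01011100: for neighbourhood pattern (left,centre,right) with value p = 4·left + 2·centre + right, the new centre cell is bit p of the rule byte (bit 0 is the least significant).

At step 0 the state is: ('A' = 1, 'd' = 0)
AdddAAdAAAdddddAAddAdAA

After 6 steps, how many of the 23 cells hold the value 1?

12

0) AdddAAdAAAdddddAAddAdAA
1) AAddAAdAdAAddddAAAdAdAd
2) AAAdAAdAdAAAdddAdAdAdAd
3) AdAdAAdAdAdAAddAdAdAdAd
4) AdAdAAdAdAdAAAdAdAdAdAd
5) AdAdAAdAdAdAdAdAdAdAdAd
6) AdAdAAdAdAdAdAdAdAdAdAd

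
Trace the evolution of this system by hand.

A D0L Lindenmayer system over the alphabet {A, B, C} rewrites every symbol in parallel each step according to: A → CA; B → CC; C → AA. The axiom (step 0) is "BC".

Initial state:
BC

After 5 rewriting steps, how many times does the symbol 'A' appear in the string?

0) BC
1) CCAA
2) AAAACACA
3) CACACACAAACAAACA
4) AACAAACAAACAAACACACAAACACACAAACA
5) CACAAACACACAAACACACAAACACACAAACAAACAAACACACAAACAAACAAACACACAAACA

42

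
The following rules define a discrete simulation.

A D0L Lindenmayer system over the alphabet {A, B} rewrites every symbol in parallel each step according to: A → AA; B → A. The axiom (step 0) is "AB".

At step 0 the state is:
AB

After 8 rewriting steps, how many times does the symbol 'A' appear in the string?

t=0: AB
t=1: AAA
t=2: AAAAAA
t=3: AAAAAAAAAAAA
t=4: AAAAAAAAAAAAAAAAAAAAAAAA
t=5: AAAAAAAAAAAAAAAAAAAAAAAAAAAAAAAAAAAAAAAAAAAAAAAA
t=6: AAAAAAAAAAAAAAAAAAAAAAAAAAAAAAAAAAAAAAAAAAAAAAAAAAAAAAAAAAAAAAAAAAAAAAAAAAAAAAAAAAAAAAAAAAAAAAAA
t=7: AAAAAAAAAAAAAAAAAAAAAAAAAAAAAAAAAAAAAAAAAAAAAAAAAAAAAAAAAA…AAAAAAAAAAAAAAAAAAAAAAAAAAAAAAAAAAAAAAAAAAAAAAAAAAAAAAAAAA  (len 192)
t=8: AAAAAAAAAAAAAAAAAAAAAAAAAAAAAAAAAAAAAAAAAAAAAAAAAAAAAAAAAA…AAAAAAAAAAAAAAAAAAAAAAAAAAAAAAAAAAAAAAAAAAAAAAAAAAAAAAAAAA  (len 384)

384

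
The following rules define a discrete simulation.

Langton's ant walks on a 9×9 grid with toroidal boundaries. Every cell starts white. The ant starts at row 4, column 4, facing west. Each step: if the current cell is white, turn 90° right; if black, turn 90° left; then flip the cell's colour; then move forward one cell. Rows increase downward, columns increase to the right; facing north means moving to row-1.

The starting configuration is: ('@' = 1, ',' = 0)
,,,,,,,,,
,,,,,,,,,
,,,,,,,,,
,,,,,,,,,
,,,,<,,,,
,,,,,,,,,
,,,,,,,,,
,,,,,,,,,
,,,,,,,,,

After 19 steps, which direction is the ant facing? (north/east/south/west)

south

t=0: ,,,,,,,,,
,,,,,,,,,
,,,,,,,,,
,,,,,,,,,
,,,,<,,,,
,,,,,,,,,
,,,,,,,,,
,,,,,,,,,
,,,,,,,,,
t=1: ,,,,,,,,,
,,,,,,,,,
,,,,,,,,,
,,,,^,,,,
,,,,@,,,,
,,,,,,,,,
,,,,,,,,,
,,,,,,,,,
,,,,,,,,,
t=2: ,,,,,,,,,
,,,,,,,,,
,,,,,,,,,
,,,,@>,,,
,,,,@,,,,
,,,,,,,,,
,,,,,,,,,
,,,,,,,,,
,,,,,,,,,
t=3: ,,,,,,,,,
,,,,,,,,,
,,,,,,,,,
,,,,@@,,,
,,,,@v,,,
,,,,,,,,,
,,,,,,,,,
,,,,,,,,,
,,,,,,,,,
t=4: ,,,,,,,,,
,,,,,,,,,
,,,,,,,,,
,,,,@@,,,
,,,,<@,,,
,,,,,,,,,
,,,,,,,,,
,,,,,,,,,
,,,,,,,,,
t=5: ,,,,,,,,,
,,,,,,,,,
,,,,,,,,,
,,,,@@,,,
,,,,,@,,,
,,,,v,,,,
,,,,,,,,,
,,,,,,,,,
,,,,,,,,,
t=6: ,,,,,,,,,
,,,,,,,,,
,,,,,,,,,
,,,,@@,,,
,,,,,@,,,
,,,<@,,,,
,,,,,,,,,
,,,,,,,,,
,,,,,,,,,
t=7: ,,,,,,,,,
,,,,,,,,,
,,,,,,,,,
,,,,@@,,,
,,,^,@,,,
,,,@@,,,,
,,,,,,,,,
,,,,,,,,,
,,,,,,,,,
t=8: ,,,,,,,,,
,,,,,,,,,
,,,,,,,,,
,,,,@@,,,
,,,@>@,,,
,,,@@,,,,
,,,,,,,,,
,,,,,,,,,
,,,,,,,,,
t=9: ,,,,,,,,,
,,,,,,,,,
,,,,,,,,,
,,,,@@,,,
,,,@@@,,,
,,,@v,,,,
,,,,,,,,,
,,,,,,,,,
,,,,,,,,,
t=10: ,,,,,,,,,
,,,,,,,,,
,,,,,,,,,
,,,,@@,,,
,,,@@@,,,
,,,@,>,,,
,,,,,,,,,
,,,,,,,,,
,,,,,,,,,
t=11: ,,,,,,,,,
,,,,,,,,,
,,,,,,,,,
,,,,@@,,,
,,,@@@,,,
,,,@,@,,,
,,,,,v,,,
,,,,,,,,,
,,,,,,,,,
t=12: ,,,,,,,,,
,,,,,,,,,
,,,,,,,,,
,,,,@@,,,
,,,@@@,,,
,,,@,@,,,
,,,,<@,,,
,,,,,,,,,
,,,,,,,,,
t=13: ,,,,,,,,,
,,,,,,,,,
,,,,,,,,,
,,,,@@,,,
,,,@@@,,,
,,,@^@,,,
,,,,@@,,,
,,,,,,,,,
,,,,,,,,,
t=14: ,,,,,,,,,
,,,,,,,,,
,,,,,,,,,
,,,,@@,,,
,,,@@@,,,
,,,@@>,,,
,,,,@@,,,
,,,,,,,,,
,,,,,,,,,
t=15: ,,,,,,,,,
,,,,,,,,,
,,,,,,,,,
,,,,@@,,,
,,,@@^,,,
,,,@@,,,,
,,,,@@,,,
,,,,,,,,,
,,,,,,,,,
t=16: ,,,,,,,,,
,,,,,,,,,
,,,,,,,,,
,,,,@@,,,
,,,@<,,,,
,,,@@,,,,
,,,,@@,,,
,,,,,,,,,
,,,,,,,,,
t=17: ,,,,,,,,,
,,,,,,,,,
,,,,,,,,,
,,,,@@,,,
,,,@,,,,,
,,,@v,,,,
,,,,@@,,,
,,,,,,,,,
,,,,,,,,,
t=18: ,,,,,,,,,
,,,,,,,,,
,,,,,,,,,
,,,,@@,,,
,,,@,,,,,
,,,@,>,,,
,,,,@@,,,
,,,,,,,,,
,,,,,,,,,
t=19: ,,,,,,,,,
,,,,,,,,,
,,,,,,,,,
,,,,@@,,,
,,,@,,,,,
,,,@,@,,,
,,,,@v,,,
,,,,,,,,,
,,,,,,,,,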